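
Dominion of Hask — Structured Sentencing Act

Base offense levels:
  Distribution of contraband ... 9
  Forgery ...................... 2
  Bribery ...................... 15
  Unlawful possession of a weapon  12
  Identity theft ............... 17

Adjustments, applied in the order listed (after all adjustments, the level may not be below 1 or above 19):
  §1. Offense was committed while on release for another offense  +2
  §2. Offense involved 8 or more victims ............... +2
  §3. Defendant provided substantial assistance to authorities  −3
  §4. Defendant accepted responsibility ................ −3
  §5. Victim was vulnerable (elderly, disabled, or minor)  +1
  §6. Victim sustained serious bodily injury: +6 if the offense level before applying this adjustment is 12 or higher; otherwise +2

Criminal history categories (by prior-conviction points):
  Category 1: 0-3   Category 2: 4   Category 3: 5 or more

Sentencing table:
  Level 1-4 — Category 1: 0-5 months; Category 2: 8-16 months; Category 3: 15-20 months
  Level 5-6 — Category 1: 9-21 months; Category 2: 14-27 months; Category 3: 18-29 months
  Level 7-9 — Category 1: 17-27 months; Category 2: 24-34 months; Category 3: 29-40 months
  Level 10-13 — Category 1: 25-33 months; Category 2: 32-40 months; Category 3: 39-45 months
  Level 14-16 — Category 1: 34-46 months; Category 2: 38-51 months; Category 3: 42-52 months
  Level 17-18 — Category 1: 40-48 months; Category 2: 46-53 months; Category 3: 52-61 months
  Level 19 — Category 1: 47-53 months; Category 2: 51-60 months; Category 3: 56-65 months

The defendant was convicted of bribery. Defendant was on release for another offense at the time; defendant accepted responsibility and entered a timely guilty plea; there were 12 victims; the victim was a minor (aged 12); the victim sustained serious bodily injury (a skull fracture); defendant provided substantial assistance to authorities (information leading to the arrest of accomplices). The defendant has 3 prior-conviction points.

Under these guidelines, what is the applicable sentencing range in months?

Base offense level for bribery: 15.
§1 applies: 15 + 2 = 17.
§2 applies: 17 + 2 = 19.
§3 applies: 19 − 3 = 16.
§4 applies: 16 − 3 = 13.
§5 applies: 13 + 1 = 14.
§6 applies (level before this adjustment is 14 ≥ 12, so +6): 14 + 6 = 20.
Level 20 exceeds the maximum of 19; capped at 19.
Final offense level: 19.
Criminal history: 3 prior points → Category 1 (0-3).
Level 19 falls in the 19 band.
Grid: Level 19 × Category 1 = 47-53 months.

47-53 months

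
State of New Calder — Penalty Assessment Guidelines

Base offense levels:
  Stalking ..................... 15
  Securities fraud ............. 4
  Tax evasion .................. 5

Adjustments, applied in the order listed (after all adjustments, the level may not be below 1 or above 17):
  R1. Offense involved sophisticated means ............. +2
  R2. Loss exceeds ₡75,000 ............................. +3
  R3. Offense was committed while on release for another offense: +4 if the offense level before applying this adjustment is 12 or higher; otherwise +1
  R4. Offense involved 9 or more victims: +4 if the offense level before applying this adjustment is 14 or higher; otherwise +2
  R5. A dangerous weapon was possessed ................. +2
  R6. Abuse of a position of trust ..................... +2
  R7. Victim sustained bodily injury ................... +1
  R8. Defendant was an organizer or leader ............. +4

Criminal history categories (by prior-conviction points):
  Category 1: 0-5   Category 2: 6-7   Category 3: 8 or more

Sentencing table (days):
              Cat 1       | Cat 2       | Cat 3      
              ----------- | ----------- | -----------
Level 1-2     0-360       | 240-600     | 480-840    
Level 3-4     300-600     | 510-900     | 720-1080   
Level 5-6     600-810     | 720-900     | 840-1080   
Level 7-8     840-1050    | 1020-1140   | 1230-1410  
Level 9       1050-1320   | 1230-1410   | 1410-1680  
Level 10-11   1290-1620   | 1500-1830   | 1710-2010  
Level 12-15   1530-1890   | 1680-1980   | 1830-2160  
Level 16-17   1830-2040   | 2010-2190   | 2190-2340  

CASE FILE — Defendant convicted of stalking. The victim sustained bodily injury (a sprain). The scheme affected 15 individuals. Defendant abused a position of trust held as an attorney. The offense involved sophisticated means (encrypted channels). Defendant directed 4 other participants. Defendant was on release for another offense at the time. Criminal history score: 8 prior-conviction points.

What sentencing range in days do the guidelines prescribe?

2190-2340 days

Base offense level for stalking: 15.
R1 applies: 15 + 2 = 17.
R2 does not apply.
R3 applies (level before this adjustment is 17 ≥ 12, so +4): 17 + 4 = 21.
R4 applies (level before this adjustment is 21 ≥ 14, so +4): 21 + 4 = 25.
R6 applies: 25 + 2 = 27.
R7 applies: 27 + 1 = 28.
R8 applies: 28 + 4 = 32.
Level 32 exceeds the maximum of 17; capped at 17.
Final offense level: 17.
Criminal history: 8 prior points → Category 3 (8+).
Level 17 falls in the 16-17 band.
Grid: Level 16-17 × Category 3 = 2190-2340 days.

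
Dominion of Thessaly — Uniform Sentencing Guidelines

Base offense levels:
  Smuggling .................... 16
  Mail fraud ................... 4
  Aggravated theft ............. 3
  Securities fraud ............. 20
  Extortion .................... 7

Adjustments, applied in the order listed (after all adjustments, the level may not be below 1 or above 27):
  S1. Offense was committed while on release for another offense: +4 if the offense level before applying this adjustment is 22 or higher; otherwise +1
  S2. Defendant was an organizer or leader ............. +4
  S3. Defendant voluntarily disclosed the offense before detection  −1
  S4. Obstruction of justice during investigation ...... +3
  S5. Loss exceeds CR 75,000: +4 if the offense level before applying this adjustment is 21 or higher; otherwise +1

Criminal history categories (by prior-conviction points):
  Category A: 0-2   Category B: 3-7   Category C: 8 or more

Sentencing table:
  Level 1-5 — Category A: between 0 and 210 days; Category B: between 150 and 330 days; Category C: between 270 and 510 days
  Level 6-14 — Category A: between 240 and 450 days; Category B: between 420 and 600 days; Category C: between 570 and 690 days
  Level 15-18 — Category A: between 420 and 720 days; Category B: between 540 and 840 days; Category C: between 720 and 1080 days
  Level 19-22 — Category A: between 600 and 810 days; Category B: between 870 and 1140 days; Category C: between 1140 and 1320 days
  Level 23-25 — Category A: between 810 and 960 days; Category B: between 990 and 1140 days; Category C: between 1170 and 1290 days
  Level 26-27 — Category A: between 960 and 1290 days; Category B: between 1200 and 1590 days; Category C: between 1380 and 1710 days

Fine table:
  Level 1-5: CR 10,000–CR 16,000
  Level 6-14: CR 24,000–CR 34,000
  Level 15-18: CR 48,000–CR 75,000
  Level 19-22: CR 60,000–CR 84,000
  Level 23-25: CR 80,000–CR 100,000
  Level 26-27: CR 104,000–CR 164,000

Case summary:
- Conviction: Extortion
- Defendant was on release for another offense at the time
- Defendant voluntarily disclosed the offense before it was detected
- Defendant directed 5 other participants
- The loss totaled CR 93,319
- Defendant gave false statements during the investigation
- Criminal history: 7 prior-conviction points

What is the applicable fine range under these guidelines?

Base offense level for extortion: 7.
S1 applies (level before this adjustment is 7 < 22, so +1): 7 + 1 = 8.
S2 applies: 8 + 4 = 12.
S3 applies: 12 − 1 = 11.
S4 applies: 11 + 3 = 14.
S5 applies (level before this adjustment is 14 < 21, so +1): 14 + 1 = 15.
Final offense level: 15.
Level 15 falls in the 15-18 band.
Fine table: Level 15-18 → CR 48,000–CR 75,000.

CR 48,000–CR 75,000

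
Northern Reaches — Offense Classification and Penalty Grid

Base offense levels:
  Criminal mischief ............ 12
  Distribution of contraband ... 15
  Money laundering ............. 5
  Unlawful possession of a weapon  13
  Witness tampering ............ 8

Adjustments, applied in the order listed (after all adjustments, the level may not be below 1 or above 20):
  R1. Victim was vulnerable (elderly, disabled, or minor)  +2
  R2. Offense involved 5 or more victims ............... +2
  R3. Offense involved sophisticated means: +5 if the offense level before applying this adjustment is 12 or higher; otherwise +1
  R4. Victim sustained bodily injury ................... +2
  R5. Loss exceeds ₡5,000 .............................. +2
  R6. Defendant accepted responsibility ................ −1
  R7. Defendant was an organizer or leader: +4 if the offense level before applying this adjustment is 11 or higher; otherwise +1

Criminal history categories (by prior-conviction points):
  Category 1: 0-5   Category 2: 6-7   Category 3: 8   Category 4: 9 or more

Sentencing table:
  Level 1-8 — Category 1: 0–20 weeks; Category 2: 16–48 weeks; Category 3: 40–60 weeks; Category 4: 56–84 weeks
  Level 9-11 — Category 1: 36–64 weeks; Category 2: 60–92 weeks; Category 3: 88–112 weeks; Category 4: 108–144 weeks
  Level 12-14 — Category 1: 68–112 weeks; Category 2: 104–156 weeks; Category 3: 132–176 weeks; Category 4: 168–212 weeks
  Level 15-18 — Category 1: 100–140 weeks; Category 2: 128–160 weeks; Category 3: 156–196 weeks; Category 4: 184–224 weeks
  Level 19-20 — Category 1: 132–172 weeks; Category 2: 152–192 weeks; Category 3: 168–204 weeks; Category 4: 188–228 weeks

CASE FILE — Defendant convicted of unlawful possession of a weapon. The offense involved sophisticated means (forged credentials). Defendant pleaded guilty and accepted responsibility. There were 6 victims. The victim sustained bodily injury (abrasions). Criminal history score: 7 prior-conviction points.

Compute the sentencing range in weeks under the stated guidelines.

Base offense level for unlawful possession of a weapon: 13.
R1 does not apply.
R2 applies: 13 + 2 = 15.
R3 applies (level before this adjustment is 15 ≥ 12, so +5): 15 + 5 = 20.
R4 applies: 20 + 2 = 22.
R6 applies: 22 − 1 = 21.
R7 does not apply.
Level 21 exceeds the maximum of 20; capped at 20.
Final offense level: 20.
Criminal history: 7 prior points → Category 2 (6-7).
Level 20 falls in the 19-20 band.
Grid: Level 19-20 × Category 2 = 152-192 weeks.

152-192 weeks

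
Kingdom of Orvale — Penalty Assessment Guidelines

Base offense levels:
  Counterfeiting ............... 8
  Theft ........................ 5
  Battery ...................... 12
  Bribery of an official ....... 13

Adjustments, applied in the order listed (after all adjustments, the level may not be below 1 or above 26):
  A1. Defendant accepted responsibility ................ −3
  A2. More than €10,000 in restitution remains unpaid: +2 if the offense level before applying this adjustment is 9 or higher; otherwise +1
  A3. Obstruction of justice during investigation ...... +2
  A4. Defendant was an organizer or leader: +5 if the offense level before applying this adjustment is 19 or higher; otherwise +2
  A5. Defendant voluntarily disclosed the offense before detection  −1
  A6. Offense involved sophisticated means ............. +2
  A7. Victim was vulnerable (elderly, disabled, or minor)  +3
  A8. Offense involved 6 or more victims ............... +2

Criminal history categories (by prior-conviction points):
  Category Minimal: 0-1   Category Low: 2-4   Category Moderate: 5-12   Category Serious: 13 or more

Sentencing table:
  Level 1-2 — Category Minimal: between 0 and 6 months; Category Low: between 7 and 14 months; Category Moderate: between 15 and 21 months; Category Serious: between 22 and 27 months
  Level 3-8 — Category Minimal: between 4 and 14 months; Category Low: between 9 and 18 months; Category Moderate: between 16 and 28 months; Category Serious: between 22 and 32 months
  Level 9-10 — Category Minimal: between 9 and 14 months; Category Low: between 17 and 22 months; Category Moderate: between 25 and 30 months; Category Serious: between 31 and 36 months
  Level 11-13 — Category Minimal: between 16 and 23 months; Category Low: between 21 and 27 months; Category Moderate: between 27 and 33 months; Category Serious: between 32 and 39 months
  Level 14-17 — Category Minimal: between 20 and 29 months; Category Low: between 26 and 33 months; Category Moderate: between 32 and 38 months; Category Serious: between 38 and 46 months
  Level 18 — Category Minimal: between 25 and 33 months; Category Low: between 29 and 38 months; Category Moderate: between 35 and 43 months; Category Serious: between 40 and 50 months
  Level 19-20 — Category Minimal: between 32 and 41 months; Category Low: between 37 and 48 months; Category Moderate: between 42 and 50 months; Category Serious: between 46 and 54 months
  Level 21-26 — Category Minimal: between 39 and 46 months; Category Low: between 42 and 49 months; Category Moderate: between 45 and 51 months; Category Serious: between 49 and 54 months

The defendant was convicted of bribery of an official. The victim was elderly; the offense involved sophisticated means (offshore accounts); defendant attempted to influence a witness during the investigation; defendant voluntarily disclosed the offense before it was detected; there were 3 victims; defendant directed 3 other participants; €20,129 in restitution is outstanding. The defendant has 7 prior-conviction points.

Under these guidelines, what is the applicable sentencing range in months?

45-51 months

Base offense level for bribery of an official: 13.
A1 does not apply.
A2 applies (level before this adjustment is 13 ≥ 9, so +2): 13 + 2 = 15.
A3 applies: 15 + 2 = 17.
A4 applies (level before this adjustment is 17 < 19, so +2): 17 + 2 = 19.
A5 applies: 19 − 1 = 18.
A6 applies: 18 + 2 = 20.
A7 applies: 20 + 3 = 23.
Final offense level: 23.
Criminal history: 7 prior points → Category Moderate (5-12).
Level 23 falls in the 21-26 band.
Grid: Level 21-26 × Category Moderate = 45-51 months.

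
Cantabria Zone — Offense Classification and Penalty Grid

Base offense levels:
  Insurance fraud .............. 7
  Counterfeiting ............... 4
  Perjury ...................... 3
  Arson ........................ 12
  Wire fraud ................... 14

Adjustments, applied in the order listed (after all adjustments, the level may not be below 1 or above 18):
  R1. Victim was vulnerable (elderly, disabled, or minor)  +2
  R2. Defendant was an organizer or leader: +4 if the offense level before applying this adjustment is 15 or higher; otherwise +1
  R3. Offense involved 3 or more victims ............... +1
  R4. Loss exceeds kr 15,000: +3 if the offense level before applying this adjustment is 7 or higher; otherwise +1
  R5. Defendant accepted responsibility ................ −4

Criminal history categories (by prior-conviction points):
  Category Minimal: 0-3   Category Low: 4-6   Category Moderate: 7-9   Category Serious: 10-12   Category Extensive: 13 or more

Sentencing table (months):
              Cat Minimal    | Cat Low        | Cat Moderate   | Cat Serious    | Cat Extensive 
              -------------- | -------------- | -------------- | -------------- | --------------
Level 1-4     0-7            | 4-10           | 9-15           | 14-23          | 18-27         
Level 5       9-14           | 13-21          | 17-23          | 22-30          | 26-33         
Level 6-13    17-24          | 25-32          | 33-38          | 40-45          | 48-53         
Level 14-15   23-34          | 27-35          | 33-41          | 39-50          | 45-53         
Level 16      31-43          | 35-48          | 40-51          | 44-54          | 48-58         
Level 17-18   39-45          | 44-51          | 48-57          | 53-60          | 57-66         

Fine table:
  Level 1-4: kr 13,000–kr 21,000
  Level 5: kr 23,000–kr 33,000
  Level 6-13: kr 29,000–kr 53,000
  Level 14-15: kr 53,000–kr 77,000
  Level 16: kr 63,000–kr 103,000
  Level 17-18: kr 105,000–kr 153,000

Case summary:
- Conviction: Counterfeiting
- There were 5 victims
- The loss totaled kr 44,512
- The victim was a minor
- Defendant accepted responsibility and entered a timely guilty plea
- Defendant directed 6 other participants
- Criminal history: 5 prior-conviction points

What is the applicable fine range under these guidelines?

kr 29,000–kr 53,000

Base offense level for counterfeiting: 4.
R1 applies: 4 + 2 = 6.
R2 applies (level before this adjustment is 6 < 15, so +1): 6 + 1 = 7.
R3 applies: 7 + 1 = 8.
R4 applies (level before this adjustment is 8 ≥ 7, so +3): 8 + 3 = 11.
R5 applies: 11 − 4 = 7.
Final offense level: 7.
Level 7 falls in the 6-13 band.
Fine table: Level 6-13 → kr 29,000–kr 53,000.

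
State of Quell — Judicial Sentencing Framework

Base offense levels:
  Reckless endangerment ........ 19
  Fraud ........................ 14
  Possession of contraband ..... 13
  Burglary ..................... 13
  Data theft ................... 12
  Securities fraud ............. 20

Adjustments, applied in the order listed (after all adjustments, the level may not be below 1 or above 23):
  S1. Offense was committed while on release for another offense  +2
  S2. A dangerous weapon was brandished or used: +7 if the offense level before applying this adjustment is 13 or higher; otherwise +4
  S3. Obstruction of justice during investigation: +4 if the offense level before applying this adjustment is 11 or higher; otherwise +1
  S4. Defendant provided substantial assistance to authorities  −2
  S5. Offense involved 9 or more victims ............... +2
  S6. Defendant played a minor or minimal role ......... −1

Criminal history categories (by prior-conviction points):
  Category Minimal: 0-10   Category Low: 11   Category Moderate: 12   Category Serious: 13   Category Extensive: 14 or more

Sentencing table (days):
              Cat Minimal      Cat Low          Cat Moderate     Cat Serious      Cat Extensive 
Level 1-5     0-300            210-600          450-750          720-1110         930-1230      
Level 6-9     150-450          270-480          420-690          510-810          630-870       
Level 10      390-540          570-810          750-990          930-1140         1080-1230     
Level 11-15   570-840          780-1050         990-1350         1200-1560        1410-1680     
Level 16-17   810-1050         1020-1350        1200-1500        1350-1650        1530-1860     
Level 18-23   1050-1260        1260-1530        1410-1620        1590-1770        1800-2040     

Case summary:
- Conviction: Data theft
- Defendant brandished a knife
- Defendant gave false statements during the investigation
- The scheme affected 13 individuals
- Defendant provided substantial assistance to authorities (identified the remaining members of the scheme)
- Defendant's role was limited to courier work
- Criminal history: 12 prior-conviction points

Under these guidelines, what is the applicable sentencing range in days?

1410-1620 days

Base offense level for data theft: 12.
S1 does not apply.
S2 applies (level before this adjustment is 12 < 13, so +4): 12 + 4 = 16.
S3 applies (level before this adjustment is 16 ≥ 11, so +4): 16 + 4 = 20.
S4 applies: 20 − 2 = 18.
S5 applies: 18 + 2 = 20.
S6 applies: 20 − 1 = 19.
Final offense level: 19.
Criminal history: 12 prior points → Category Moderate (12).
Level 19 falls in the 18-23 band.
Grid: Level 18-23 × Category Moderate = 1410-1620 days.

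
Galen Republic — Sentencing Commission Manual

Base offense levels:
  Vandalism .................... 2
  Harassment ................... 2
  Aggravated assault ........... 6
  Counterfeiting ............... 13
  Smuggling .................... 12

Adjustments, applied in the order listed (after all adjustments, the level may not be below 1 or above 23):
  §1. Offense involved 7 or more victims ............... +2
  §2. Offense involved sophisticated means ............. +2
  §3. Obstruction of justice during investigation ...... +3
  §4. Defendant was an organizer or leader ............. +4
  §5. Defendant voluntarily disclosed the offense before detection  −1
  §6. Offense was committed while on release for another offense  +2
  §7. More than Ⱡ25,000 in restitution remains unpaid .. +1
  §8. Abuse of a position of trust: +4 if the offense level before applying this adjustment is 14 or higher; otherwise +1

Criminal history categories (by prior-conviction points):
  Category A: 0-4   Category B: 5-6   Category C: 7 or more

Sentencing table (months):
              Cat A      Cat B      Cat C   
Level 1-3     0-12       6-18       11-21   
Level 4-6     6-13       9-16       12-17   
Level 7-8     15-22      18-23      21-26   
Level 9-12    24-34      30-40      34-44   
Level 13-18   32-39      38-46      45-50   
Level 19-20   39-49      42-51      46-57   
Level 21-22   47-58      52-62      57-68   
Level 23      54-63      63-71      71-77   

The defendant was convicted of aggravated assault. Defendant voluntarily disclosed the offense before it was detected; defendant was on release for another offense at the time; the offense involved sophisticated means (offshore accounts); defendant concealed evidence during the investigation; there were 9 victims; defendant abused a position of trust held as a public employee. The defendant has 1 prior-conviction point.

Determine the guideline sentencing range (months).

32-39 months

Base offense level for aggravated assault: 6.
§1 applies: 6 + 2 = 8.
§2 applies: 8 + 2 = 10.
§3 applies: 10 + 3 = 13.
§4 does not apply.
§5 applies: 13 − 1 = 12.
§6 applies: 12 + 2 = 14.
§7 does not apply.
§8 applies (level before this adjustment is 14 ≥ 14, so +4): 14 + 4 = 18.
Final offense level: 18.
Criminal history: 1 prior point → Category A (0-4).
Level 18 falls in the 13-18 band.
Grid: Level 13-18 × Category A = 32-39 months.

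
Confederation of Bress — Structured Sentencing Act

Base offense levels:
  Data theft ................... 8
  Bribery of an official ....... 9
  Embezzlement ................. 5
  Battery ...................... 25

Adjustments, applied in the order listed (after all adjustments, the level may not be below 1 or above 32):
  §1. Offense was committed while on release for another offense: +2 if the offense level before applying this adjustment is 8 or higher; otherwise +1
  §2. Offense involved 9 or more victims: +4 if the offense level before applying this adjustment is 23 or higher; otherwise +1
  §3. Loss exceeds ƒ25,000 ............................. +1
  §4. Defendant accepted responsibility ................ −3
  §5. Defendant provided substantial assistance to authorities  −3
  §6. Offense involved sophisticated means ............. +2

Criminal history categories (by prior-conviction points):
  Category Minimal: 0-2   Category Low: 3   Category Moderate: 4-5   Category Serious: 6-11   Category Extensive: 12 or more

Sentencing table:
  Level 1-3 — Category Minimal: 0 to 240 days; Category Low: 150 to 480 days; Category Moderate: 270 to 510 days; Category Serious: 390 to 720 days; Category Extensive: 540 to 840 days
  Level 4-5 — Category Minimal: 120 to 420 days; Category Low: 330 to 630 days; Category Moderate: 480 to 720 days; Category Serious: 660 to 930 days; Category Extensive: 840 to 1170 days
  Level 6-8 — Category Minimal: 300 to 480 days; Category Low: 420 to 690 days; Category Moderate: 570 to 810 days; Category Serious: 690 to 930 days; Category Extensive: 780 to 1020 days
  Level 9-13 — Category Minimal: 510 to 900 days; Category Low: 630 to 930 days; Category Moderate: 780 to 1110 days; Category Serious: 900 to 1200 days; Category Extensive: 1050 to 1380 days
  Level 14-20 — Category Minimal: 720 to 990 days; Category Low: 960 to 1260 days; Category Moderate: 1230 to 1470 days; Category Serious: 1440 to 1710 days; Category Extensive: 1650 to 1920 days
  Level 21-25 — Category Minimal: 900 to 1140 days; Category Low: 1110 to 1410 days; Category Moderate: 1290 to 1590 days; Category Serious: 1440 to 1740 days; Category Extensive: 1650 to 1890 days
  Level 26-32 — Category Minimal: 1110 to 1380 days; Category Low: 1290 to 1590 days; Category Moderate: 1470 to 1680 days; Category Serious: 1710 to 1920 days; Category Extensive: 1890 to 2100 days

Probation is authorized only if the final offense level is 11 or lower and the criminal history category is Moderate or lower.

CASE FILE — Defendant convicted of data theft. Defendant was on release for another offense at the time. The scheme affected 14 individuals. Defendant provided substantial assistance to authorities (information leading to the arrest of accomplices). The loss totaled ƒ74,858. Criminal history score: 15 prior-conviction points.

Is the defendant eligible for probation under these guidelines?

No

Base offense level for data theft: 8.
§1 applies (level before this adjustment is 8 ≥ 8, so +2): 8 + 2 = 10.
§2 applies (level before this adjustment is 10 < 23, so +1): 10 + 1 = 11.
§3 applies: 11 + 1 = 12.
§4 does not apply.
§5 applies: 12 − 3 = 9.
Final offense level: 9.
Criminal history: 15 prior points → Category Extensive (12+).
Level 9 falls in the 9-13 band.
Grid: Level 9-13 × Category Extensive = 1050-1380 days.
Probation check: level 9 ≤ 11 and category Extensive > Moderate → not eligible.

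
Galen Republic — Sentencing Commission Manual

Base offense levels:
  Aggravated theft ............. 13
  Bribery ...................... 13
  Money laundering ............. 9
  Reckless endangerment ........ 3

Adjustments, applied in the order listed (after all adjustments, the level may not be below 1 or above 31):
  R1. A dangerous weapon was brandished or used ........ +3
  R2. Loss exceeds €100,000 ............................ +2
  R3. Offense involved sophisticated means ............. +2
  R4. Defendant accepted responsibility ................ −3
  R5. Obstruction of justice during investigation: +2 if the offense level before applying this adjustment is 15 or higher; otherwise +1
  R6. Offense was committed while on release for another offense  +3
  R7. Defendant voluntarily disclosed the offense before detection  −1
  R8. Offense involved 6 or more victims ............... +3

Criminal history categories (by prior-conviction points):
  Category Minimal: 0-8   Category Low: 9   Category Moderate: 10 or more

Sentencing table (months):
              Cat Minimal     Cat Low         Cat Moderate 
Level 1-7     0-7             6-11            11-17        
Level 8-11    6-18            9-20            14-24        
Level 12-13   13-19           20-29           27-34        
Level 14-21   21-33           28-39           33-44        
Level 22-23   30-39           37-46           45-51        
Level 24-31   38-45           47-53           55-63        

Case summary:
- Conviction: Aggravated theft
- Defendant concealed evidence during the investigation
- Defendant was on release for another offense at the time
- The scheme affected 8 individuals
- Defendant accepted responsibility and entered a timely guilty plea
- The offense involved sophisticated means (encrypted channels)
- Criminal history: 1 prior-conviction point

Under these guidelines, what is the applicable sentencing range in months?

21-33 months

Base offense level for aggravated theft: 13.
R1 does not apply.
R2 does not apply.
R3 applies: 13 + 2 = 15.
R4 applies: 15 − 3 = 12.
R5 applies (level before this adjustment is 12 < 15, so +1): 12 + 1 = 13.
R6 applies: 13 + 3 = 16.
R7 does not apply.
R8 applies: 16 + 3 = 19.
Final offense level: 19.
Criminal history: 1 prior point → Category Minimal (0-8).
Level 19 falls in the 14-21 band.
Grid: Level 14-21 × Category Minimal = 21-33 months.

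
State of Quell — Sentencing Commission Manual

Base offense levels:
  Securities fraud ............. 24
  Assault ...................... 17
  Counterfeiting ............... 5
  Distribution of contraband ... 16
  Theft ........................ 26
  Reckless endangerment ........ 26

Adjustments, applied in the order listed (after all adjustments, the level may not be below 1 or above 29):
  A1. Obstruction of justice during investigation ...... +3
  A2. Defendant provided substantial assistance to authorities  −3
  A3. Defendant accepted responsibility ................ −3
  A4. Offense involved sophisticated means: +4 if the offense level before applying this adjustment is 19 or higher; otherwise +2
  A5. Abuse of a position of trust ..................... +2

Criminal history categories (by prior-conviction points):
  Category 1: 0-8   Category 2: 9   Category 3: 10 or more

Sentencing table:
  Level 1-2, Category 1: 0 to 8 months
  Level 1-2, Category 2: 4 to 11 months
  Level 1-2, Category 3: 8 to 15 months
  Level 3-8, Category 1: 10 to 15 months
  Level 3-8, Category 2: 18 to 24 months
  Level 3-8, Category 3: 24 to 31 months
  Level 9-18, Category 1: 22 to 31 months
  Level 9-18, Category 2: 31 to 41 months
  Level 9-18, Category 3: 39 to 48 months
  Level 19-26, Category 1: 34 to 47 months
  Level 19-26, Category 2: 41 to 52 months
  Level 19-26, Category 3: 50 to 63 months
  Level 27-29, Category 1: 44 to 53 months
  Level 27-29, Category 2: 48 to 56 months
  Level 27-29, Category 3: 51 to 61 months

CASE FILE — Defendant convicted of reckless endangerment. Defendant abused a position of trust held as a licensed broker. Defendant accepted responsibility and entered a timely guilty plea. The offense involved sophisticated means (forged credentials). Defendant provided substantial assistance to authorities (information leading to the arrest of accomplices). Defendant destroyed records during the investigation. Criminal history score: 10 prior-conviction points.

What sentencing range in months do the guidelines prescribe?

51-61 months

Base offense level for reckless endangerment: 26.
A1 applies: 26 + 3 = 29.
A2 applies: 29 − 3 = 26.
A3 applies: 26 − 3 = 23.
A4 applies (level before this adjustment is 23 ≥ 19, so +4): 23 + 4 = 27.
A5 applies: 27 + 2 = 29.
Final offense level: 29.
Criminal history: 10 prior points → Category 3 (10+).
Level 29 falls in the 27-29 band.
Grid: Level 27-29 × Category 3 = 51-61 months.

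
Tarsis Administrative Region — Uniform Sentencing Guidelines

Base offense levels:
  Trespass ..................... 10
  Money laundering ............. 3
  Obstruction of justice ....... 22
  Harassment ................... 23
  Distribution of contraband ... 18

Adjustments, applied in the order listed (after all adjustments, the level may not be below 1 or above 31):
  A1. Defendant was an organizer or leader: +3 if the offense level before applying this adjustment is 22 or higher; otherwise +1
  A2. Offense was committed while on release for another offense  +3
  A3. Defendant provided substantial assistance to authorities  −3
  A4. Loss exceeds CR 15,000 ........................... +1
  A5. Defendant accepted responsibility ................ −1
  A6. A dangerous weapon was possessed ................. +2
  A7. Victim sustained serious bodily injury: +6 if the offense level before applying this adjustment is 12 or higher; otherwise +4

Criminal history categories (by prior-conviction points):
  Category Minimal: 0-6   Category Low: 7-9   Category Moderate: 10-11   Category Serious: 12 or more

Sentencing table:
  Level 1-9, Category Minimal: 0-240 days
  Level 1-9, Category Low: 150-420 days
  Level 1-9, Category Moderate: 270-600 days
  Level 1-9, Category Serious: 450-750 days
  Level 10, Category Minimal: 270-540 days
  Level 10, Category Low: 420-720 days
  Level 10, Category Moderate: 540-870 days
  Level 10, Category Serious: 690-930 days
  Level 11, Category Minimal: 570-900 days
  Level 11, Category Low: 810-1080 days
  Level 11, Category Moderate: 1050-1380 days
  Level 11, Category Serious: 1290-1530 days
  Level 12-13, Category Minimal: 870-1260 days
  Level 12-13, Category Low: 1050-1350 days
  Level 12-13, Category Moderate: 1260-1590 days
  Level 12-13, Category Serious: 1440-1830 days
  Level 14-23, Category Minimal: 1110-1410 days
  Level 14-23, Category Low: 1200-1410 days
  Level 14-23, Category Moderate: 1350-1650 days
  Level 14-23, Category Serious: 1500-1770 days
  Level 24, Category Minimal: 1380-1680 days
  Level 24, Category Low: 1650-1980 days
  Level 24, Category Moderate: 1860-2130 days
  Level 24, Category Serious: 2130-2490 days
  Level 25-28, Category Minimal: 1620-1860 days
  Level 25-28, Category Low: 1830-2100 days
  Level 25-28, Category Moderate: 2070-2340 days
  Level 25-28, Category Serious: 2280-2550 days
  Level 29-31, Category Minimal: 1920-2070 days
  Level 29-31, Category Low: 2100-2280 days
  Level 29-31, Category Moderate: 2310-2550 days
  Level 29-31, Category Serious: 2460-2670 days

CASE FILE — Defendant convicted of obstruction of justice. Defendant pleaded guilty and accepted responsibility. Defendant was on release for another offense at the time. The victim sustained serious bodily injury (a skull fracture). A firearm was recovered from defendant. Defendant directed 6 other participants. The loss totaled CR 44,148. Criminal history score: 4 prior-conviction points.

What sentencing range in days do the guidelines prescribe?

Base offense level for obstruction of justice: 22.
A1 applies (level before this adjustment is 22 ≥ 22, so +3): 22 + 3 = 25.
A2 applies: 25 + 3 = 28.
A4 applies: 28 + 1 = 29.
A5 applies: 29 − 1 = 28.
A6 applies: 28 + 2 = 30.
A7 applies (level before this adjustment is 30 ≥ 12, so +6): 30 + 6 = 36.
Level 36 exceeds the maximum of 31; capped at 31.
Final offense level: 31.
Criminal history: 4 prior points → Category Minimal (0-6).
Level 31 falls in the 29-31 band.
Grid: Level 29-31 × Category Minimal = 1920-2070 days.

1920-2070 days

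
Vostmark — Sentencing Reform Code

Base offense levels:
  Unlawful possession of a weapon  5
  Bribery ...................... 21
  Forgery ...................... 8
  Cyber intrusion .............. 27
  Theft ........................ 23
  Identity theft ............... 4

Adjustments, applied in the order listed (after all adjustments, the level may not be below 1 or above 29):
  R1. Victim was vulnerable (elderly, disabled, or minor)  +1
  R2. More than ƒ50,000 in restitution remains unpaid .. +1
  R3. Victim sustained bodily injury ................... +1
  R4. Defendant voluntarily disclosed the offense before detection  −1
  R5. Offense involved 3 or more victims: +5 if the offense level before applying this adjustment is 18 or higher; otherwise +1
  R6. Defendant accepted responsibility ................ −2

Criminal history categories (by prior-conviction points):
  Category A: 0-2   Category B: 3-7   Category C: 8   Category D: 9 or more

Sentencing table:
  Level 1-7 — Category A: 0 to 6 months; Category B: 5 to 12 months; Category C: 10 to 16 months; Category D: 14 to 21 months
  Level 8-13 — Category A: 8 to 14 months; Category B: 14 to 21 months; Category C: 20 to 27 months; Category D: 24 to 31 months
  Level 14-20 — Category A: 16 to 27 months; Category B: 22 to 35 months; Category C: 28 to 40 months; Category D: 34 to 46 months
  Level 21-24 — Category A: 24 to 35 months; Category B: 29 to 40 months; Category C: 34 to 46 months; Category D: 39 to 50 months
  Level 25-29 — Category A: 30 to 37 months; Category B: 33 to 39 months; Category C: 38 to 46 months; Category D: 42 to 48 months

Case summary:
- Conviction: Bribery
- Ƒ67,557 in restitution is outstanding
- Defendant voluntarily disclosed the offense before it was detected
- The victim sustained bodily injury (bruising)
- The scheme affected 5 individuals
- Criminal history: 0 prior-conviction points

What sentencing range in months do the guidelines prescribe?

Base offense level for bribery: 21.
R1 does not apply.
R2 applies: 21 + 1 = 22.
R3 applies: 22 + 1 = 23.
R4 applies: 23 − 1 = 22.
R5 applies (level before this adjustment is 22 ≥ 18, so +5): 22 + 5 = 27.
R6 does not apply.
Final offense level: 27.
Criminal history: 0 prior points → Category A (0-2).
Level 27 falls in the 25-29 band.
Grid: Level 25-29 × Category A = 30-37 months.

30-37 months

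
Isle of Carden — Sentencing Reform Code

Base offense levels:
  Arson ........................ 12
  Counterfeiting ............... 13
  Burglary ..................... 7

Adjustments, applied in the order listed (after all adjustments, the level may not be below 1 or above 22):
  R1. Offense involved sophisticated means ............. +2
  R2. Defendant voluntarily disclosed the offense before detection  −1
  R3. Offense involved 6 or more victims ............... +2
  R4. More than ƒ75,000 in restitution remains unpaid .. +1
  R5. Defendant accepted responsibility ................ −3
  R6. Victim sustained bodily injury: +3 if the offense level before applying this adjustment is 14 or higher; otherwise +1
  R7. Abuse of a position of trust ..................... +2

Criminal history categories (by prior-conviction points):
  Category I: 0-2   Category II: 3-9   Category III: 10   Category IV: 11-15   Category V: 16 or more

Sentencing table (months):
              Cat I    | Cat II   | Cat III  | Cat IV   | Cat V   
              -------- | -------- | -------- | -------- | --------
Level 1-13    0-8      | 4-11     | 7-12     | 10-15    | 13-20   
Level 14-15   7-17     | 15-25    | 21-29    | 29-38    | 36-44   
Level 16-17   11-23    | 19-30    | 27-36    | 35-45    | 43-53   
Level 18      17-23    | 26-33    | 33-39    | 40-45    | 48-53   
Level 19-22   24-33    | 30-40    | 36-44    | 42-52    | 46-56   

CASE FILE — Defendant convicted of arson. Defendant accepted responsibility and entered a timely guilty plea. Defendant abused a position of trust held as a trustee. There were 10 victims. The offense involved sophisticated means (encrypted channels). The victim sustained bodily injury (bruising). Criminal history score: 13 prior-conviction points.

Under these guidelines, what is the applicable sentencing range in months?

Base offense level for arson: 12.
R1 applies: 12 + 2 = 14.
R2 does not apply.
R3 applies: 14 + 2 = 16.
R5 applies: 16 − 3 = 13.
R6 applies (level before this adjustment is 13 < 14, so +1): 13 + 1 = 14.
R7 applies: 14 + 2 = 16.
Final offense level: 16.
Criminal history: 13 prior points → Category IV (11-15).
Level 16 falls in the 16-17 band.
Grid: Level 16-17 × Category IV = 35-45 months.

35-45 months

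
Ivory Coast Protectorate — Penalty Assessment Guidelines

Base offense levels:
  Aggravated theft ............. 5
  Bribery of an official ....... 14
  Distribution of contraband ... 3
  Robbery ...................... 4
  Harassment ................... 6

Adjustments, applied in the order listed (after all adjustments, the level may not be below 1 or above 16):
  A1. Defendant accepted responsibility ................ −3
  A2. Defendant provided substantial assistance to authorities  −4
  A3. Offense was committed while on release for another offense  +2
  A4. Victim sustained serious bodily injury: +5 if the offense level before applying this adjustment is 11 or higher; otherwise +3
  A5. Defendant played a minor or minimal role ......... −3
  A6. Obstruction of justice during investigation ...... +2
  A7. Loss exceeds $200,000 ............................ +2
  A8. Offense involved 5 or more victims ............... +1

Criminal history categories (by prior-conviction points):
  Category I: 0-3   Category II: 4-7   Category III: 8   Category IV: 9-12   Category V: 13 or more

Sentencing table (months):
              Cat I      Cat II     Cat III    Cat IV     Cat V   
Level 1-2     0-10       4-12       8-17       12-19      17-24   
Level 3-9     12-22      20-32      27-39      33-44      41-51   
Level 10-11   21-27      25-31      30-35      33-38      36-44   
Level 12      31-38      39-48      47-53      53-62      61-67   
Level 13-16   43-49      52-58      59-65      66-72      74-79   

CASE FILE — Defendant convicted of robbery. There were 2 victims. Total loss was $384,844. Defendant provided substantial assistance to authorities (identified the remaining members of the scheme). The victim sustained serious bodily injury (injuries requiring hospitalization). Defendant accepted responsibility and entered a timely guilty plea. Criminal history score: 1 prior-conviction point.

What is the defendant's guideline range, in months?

Base offense level for robbery: 4.
A1 applies: 4 − 3 = 1.
A2 applies: 1 − 4 = -3.
A4 applies (level before this adjustment is -3 < 11, so +3): -3 + 3 = 0.
A5 does not apply.
A6 does not apply.
A7 applies: 0 + 2 = 2.
A8 does not apply.
Final offense level: 2.
Criminal history: 1 prior point → Category I (0-3).
Level 2 falls in the 1-2 band.
Grid: Level 1-2 × Category I = 0-10 months.

0-10 months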